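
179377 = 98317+81060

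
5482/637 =5482/637   =  8.61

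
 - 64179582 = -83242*771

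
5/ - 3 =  - 2 + 1/3 = -  1.67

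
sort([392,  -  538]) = [ - 538,392]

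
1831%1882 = 1831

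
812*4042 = 3282104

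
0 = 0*291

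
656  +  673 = 1329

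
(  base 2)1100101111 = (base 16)32F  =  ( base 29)s3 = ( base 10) 815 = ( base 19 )24h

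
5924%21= 2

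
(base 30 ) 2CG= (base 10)2176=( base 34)1U0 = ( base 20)58G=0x880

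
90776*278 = 25235728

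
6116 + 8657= 14773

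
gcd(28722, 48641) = 1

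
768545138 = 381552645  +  386992493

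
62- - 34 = 96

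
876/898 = 438/449 = 0.98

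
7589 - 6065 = 1524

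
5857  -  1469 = 4388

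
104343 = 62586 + 41757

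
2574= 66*39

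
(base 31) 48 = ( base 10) 132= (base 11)110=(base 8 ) 204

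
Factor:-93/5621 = -3^1*7^(-1 )*11^(-1)*31^1*73^(-1 )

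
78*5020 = 391560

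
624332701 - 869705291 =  - 245372590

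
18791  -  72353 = - 53562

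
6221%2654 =913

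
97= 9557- 9460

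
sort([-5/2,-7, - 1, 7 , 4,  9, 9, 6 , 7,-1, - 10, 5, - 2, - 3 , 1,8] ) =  [-10, - 7, - 3, - 5/2 ,-2,-1,  -  1, 1, 4, 5,6 , 7,7, 8, 9,9]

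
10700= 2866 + 7834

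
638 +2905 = 3543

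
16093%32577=16093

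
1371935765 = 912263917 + 459671848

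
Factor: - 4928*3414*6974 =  - 2^8*3^1*7^1*11^2*317^1 *569^1 = - 117331915008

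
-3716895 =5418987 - 9135882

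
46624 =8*5828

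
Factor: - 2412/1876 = - 3^2*7^( - 1 ) = - 9/7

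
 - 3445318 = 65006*( - 53)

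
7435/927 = 7435/927 = 8.02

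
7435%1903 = 1726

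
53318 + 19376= 72694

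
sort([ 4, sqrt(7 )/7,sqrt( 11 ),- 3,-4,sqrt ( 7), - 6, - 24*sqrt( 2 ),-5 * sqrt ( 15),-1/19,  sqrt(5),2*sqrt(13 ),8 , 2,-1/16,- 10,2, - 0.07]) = [ - 24*sqrt (2), - 5*sqrt(15) ,-10, - 6 , - 4, - 3,  -  0.07,-1/16, - 1/19,sqrt( 7 )/7,  2 , 2,sqrt (5 ),sqrt(7 ) , sqrt(11), 4, 2*sqrt(13), 8 ]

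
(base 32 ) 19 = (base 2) 101001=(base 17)27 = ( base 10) 41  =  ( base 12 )35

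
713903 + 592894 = 1306797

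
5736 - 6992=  - 1256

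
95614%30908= 2890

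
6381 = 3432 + 2949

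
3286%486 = 370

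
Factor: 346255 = 5^1*7^1*13^1*761^1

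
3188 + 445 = 3633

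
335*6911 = 2315185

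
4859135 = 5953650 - 1094515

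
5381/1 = 5381 = 5381.00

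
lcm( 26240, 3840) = 157440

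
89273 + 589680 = 678953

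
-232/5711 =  - 232/5711 = -0.04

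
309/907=309/907= 0.34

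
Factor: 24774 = 2^1*3^1 * 4129^1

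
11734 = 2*5867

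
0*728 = 0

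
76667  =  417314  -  340647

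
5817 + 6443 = 12260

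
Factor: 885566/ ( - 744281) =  - 2^1*11^1*97^( - 1) * 7673^ (-1)*40253^1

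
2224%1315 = 909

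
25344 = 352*72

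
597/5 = 119 + 2/5= 119.40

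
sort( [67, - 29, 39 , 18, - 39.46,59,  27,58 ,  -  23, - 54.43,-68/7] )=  [ - 54.43, - 39.46, - 29,- 23, - 68/7,18,27,39,58, 59,  67]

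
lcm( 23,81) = 1863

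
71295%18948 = 14451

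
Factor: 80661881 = 80661881^1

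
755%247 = 14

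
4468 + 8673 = 13141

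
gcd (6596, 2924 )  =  68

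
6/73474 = 3/36737=0.00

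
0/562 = 0 =0.00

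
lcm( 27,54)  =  54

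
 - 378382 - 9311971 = - 9690353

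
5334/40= 133 + 7/20  =  133.35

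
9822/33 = 3274/11 = 297.64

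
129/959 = 129/959= 0.13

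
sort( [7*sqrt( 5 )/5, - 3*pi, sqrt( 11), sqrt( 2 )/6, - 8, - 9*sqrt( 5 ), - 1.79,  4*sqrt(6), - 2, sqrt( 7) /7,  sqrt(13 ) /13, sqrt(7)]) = [ - 9*sqrt(5 ), - 3*pi , - 8, - 2,  -  1.79,  sqrt ( 2 )/6,  sqrt(13 )/13,sqrt(7)/7  ,  sqrt(7 ), 7*sqrt( 5) /5, sqrt(11),4*sqrt(6 )]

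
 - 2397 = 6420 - 8817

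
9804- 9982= - 178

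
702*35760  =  25103520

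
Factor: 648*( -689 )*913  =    -  2^3*3^4*11^1 * 13^1*53^1*83^1 = -407628936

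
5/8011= 5/8011=0.00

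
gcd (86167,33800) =1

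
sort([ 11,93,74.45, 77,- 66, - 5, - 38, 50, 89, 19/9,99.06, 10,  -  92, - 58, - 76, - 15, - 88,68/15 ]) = [ - 92  ,  -  88, - 76, - 66, - 58, - 38, - 15, - 5,19/9,68/15,10,  11, 50, 74.45,77,89, 93,99.06]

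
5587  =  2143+3444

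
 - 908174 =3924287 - 4832461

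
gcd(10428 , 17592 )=12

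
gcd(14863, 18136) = 1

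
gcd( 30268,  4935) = 329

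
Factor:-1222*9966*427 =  - 2^2*3^1  *7^1*11^1*13^1*47^1* 61^1*151^1=- 5200199004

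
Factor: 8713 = 8713^1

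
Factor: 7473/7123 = 3^1*17^(-1)*47^1*53^1 *419^( -1)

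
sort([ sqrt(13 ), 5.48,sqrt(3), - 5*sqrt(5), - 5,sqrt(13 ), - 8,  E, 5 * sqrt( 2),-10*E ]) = [ - 10*E,- 5*sqrt( 5),-8, - 5,  sqrt ( 3 ),E, sqrt( 13), sqrt(13 ), 5.48, 5 * sqrt( 2 )]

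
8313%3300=1713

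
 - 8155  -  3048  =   - 11203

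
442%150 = 142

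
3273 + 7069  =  10342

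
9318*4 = 37272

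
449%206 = 37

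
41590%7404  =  4570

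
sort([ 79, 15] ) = [15, 79]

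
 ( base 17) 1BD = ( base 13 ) 2b8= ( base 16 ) 1E9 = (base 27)i3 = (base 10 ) 489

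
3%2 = 1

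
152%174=152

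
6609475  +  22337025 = 28946500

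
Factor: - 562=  - 2^1*281^1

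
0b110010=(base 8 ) 62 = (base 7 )101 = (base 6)122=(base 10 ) 50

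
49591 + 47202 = 96793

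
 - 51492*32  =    -  1647744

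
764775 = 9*84975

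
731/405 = 1  +  326/405 = 1.80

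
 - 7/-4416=7/4416=0.00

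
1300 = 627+673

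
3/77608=3/77608 =0.00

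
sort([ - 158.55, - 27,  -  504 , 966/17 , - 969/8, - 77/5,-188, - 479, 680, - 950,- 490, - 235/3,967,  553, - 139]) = [  -  950,-504, - 490, - 479, - 188,- 158.55, - 139, - 969/8 ,-235/3, - 27, - 77/5, 966/17, 553,680,967 ] 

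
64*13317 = 852288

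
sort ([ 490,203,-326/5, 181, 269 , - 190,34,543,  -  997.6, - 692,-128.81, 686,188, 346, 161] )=[ - 997.6, - 692, - 190, - 128.81,- 326/5, 34,161,181, 188, 203,269, 346,490, 543 , 686] 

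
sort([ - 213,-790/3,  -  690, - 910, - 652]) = [ - 910, - 690, - 652, - 790/3,-213 ]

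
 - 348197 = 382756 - 730953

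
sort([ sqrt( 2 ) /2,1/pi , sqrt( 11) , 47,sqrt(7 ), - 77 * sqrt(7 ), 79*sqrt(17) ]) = [ - 77*sqrt(7), 1/pi, sqrt(2)/2, sqrt( 7),sqrt( 11 ),47,79*sqrt ( 17 )]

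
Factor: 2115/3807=3^( - 2) * 5^1= 5/9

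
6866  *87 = 597342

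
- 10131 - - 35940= 25809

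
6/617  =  6/617=0.01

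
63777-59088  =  4689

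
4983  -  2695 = 2288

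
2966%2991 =2966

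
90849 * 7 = 635943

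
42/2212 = 3/158 = 0.02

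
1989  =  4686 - 2697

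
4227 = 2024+2203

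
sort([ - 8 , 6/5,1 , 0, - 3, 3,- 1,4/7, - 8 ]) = [ - 8 , - 8,-3, - 1,0,  4/7 , 1, 6/5,3 ]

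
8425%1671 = 70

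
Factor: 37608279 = 3^1*2819^1*4447^1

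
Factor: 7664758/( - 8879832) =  - 2^( - 2)*3^( - 2 ) * 13^( - 1 ) * 29^1*53^( - 1)*179^( - 1)*132151^1 = - 3832379/4439916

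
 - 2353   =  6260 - 8613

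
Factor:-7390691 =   -  7^1*11^1*53^1 * 1811^1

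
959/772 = 1 + 187/772  =  1.24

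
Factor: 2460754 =2^1*1230377^1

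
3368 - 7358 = -3990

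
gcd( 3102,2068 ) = 1034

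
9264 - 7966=1298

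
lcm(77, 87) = 6699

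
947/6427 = 947/6427 = 0.15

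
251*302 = 75802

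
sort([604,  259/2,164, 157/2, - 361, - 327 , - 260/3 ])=[ - 361,-327,-260/3, 157/2,259/2, 164,604 ]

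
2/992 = 1/496 =0.00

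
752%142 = 42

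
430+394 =824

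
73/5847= 73/5847 = 0.01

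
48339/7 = 48339/7 = 6905.57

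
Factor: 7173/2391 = 3 =3^1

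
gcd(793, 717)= 1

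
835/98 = 8 + 51/98 = 8.52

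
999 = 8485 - 7486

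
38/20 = 1+9/10 = 1.90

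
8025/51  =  157 + 6/17 =157.35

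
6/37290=1/6215 = 0.00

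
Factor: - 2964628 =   -  2^2 * 41^1 * 18077^1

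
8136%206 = 102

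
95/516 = 95/516 =0.18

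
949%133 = 18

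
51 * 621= 31671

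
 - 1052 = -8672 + 7620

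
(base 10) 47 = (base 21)25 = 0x2F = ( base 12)3B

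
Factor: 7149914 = 2^1 * 149^1 * 23993^1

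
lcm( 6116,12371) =544324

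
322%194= 128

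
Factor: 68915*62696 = 4320694840 = 2^3*5^1*7^1*11^1*17^1 * 179^1*461^1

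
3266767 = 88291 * 37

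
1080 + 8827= 9907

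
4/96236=1/24059 = 0.00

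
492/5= 492/5 = 98.40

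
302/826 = 151/413 = 0.37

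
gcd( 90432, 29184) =192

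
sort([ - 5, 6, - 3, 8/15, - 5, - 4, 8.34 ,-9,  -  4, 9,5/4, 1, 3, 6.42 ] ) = [ - 9, - 5, - 5, - 4, - 4, - 3, 8/15, 1, 5/4, 3,6 , 6.42,8.34, 9] 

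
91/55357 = 91/55357 = 0.00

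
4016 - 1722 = 2294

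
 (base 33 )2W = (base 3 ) 10122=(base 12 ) 82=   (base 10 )98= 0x62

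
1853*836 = 1549108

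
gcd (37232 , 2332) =4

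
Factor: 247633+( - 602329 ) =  - 2^3*3^1 * 14779^1 = - 354696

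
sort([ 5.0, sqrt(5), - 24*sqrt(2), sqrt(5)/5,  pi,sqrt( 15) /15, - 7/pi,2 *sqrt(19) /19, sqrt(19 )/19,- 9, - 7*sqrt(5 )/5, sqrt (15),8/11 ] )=[ - 24*sqrt(2), - 9, -7*sqrt( 5) /5, - 7/pi,sqrt(19)/19,sqrt(15) /15,sqrt( 5)/5,  2*sqrt( 19)/19, 8/11, sqrt(5 ) , pi , sqrt(15),5.0]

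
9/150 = 3/50 = 0.06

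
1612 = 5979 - 4367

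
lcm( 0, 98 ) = 0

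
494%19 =0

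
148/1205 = 148/1205 = 0.12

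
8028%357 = 174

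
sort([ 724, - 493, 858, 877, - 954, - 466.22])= [ - 954,  -  493,  -  466.22, 724,858, 877 ]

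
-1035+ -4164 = -5199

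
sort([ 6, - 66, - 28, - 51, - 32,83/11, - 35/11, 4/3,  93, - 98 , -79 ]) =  [ - 98, - 79,-66, - 51, - 32, - 28, - 35/11, 4/3,6,83/11,93 ]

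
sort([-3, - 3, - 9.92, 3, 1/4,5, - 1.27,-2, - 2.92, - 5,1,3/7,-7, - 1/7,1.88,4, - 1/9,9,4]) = [- 9.92 , - 7,-5,-3, - 3, - 2.92,  -  2, -1.27, - 1/7,-1/9,  1/4, 3/7, 1,1.88,3,  4 , 4,5,9 ]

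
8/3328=1/416  =  0.00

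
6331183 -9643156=- 3311973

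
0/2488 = 0 = 0.00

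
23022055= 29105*791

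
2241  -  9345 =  - 7104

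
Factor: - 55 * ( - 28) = 1540 = 2^2*5^1 * 7^1 * 11^1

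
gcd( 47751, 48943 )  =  1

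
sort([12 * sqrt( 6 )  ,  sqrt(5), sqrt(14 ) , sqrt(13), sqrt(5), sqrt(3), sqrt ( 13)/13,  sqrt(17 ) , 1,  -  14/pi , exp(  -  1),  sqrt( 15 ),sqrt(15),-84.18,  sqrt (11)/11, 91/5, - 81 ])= [ - 84.18,-81, - 14/pi,sqrt(13)/13, sqrt(11)/11, exp( - 1 ), 1, sqrt(3), sqrt( 5 ),sqrt(5 ),sqrt(13),sqrt(14),sqrt( 15 ), sqrt ( 15),sqrt(17),  91/5,12*sqrt(6)]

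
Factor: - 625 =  - 5^4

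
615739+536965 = 1152704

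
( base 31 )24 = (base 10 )66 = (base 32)22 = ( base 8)102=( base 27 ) 2c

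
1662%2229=1662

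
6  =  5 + 1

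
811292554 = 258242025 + 553050529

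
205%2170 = 205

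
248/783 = 248/783 = 0.32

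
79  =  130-51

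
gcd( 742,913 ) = 1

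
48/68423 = 48/68423= 0.00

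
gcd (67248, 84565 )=1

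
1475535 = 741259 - - 734276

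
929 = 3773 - 2844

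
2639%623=147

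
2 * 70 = 140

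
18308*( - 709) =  - 12980372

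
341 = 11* 31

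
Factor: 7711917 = 3^1 * 2570639^1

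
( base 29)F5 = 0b110111000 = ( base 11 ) 370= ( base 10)440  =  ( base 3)121022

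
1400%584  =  232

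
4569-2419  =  2150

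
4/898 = 2/449 = 0.00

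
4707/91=51 + 66/91=51.73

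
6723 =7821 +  - 1098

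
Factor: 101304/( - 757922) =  - 2^2*3^3*7^1 *11^( - 1) * 47^( - 1)*67^1* 733^(-1) = -  50652/378961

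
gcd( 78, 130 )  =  26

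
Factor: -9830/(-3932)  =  2^( - 1)*5^1=5/2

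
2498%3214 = 2498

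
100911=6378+94533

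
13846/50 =276 + 23/25 = 276.92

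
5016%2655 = 2361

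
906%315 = 276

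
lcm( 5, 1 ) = 5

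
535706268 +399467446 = 935173714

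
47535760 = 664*71590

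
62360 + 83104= 145464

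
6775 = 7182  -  407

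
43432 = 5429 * 8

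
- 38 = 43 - 81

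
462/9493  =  42/863=0.05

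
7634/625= 12 + 134/625  =  12.21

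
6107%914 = 623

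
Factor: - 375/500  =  -2^( -2)* 3^1  =  - 3/4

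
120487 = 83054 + 37433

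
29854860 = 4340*6879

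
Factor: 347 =347^1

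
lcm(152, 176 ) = 3344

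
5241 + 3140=8381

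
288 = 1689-1401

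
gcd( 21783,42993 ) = 3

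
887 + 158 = 1045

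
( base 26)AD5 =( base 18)13GB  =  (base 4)1232333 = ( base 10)7103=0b1101110111111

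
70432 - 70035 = 397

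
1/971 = 1/971 = 0.00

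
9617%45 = 32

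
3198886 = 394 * 8119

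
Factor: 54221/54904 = 2^ ( - 3)*59^1*919^1*6863^( - 1) 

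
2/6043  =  2/6043 = 0.00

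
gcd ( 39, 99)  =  3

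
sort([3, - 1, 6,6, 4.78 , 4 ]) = [-1,3, 4,4.78, 6,  6 ]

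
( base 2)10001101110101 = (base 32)8RL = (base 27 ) CC5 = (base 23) h3f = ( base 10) 9077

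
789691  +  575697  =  1365388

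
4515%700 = 315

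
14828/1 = 14828 = 14828.00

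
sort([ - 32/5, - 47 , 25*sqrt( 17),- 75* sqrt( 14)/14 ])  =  [ - 47, - 75 * sqrt( 14 ) /14, - 32/5, 25 * sqrt( 17)] 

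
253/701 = 253/701= 0.36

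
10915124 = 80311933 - 69396809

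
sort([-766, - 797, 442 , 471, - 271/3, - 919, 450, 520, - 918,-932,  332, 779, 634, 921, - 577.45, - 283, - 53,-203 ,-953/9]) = [  -  932  ,-919,-918,-797 , - 766, - 577.45,-283, - 203, - 953/9, - 271/3 ,  -  53 , 332, 442, 450, 471,  520, 634, 779, 921]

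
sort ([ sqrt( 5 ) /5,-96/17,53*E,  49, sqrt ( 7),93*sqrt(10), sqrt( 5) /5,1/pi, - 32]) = [ - 32 ,- 96/17,1/pi,sqrt(5 )/5, sqrt( 5 ) /5, sqrt(7 ),49,53* E,93*sqrt ( 10) ] 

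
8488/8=1061   =  1061.00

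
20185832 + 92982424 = 113168256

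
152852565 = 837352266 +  - 684499701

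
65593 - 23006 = 42587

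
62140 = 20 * 3107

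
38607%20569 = 18038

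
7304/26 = 3652/13 = 280.92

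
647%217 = 213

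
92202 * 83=7652766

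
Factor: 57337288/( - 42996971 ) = -2^3*19^1*631^(-1)*68141^( - 1 )*377219^1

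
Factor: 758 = 2^1*379^1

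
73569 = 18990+54579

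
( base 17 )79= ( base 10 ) 128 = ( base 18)72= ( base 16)80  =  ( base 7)242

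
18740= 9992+8748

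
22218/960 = 23 + 23/160 = 23.14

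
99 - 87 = 12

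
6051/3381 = 2017/1127 = 1.79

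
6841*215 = 1470815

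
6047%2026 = 1995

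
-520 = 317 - 837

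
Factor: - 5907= - 3^1*11^1*179^1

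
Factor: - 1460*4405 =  - 2^2*5^2*73^1*881^1  =  -  6431300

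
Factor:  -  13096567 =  - 11^1*19^1  *  223^1*281^1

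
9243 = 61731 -52488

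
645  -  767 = -122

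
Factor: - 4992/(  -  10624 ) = 39/83 = 3^1*13^1*83^ ( - 1)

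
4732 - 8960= - 4228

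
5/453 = 5/453 =0.01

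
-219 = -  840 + 621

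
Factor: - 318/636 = -1/2= - 2^ ( - 1 ) 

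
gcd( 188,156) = 4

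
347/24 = 14 + 11/24 = 14.46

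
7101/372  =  19 + 11/124  =  19.09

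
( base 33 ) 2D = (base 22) 3d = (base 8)117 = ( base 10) 79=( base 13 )61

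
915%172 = 55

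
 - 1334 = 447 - 1781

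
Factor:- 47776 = - 2^5*1493^1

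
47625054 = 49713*958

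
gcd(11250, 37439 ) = 1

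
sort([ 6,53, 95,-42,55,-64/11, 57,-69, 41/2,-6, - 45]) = [ - 69, - 45 , - 42, - 6, - 64/11, 6, 41/2, 53, 55, 57, 95 ]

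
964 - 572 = 392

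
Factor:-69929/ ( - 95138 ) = 2^( - 1)*47569^ (-1)*69929^1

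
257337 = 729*353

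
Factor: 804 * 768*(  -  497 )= - 306883584  =  -2^10*3^2 * 7^1*67^1*71^1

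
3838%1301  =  1236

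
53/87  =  53/87 = 0.61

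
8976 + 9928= 18904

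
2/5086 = 1/2543 = 0.00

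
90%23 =21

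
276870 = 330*839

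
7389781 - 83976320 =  - 76586539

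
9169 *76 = 696844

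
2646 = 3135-489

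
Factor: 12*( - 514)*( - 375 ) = 2313000 = 2^3*3^2*5^3  *257^1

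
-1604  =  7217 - 8821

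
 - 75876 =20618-96494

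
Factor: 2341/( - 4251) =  - 3^ (  -  1) * 13^( - 1)*109^ ( - 1)* 2341^1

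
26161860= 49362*530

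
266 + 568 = 834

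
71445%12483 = 9030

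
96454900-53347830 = 43107070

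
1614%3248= 1614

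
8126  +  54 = 8180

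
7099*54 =383346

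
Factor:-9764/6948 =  - 3^(  -  2)*193^(-1)*2441^1 =- 2441/1737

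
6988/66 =105 + 29/33=   105.88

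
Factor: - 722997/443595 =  - 240999/147865 = -3^1*5^ ( - 1 )* 11^1*67^1*109^1*29573^(-1)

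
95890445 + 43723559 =139614004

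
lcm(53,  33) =1749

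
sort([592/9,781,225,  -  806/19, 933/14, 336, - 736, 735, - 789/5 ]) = [ - 736,-789/5, - 806/19, 592/9, 933/14, 225,336, 735, 781 ]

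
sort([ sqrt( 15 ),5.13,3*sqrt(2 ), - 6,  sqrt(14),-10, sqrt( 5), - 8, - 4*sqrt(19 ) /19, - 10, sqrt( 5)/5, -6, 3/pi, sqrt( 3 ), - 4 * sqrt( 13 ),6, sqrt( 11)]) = [ -4*sqrt(13) ,  -  10, - 10, - 8, - 6, - 6, - 4*sqrt(19 ) /19, sqrt(5)/5, 3/pi,  sqrt(3 ),sqrt( 5 ) , sqrt(11 ),sqrt(14), sqrt(15) , 3*sqrt(2) , 5.13 , 6]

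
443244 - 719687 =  - 276443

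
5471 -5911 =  - 440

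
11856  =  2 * 5928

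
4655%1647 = 1361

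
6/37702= 3/18851 = 0.00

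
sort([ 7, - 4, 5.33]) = [ - 4,  5.33,7 ]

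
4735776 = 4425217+310559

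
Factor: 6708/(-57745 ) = - 2^2* 3^1*5^(-1)*13^1*43^1*11549^(-1)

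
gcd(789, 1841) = 263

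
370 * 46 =17020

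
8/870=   4/435 = 0.01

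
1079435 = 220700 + 858735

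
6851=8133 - 1282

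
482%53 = 5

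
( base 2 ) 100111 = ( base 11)36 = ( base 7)54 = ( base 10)39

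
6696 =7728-1032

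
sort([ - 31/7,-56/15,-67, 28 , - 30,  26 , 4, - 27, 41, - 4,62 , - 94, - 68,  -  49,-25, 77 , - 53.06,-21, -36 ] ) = [ - 94,-68,  -  67 , - 53.06, - 49, - 36, - 30 , - 27, - 25,-21,-31/7, - 4 ,  -  56/15, 4, 26,28,41 , 62 , 77 ] 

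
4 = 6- 2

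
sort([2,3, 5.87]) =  [ 2,3,5.87]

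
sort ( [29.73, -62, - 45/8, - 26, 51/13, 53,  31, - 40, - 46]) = [ - 62, - 46,  -  40, -26, - 45/8,51/13,  29.73,  31 , 53] 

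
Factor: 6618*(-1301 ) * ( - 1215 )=2^1*3^6*5^1*1103^1*1301^1 = 10461171870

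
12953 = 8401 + 4552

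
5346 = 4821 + 525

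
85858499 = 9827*8737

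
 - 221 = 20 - 241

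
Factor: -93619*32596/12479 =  - 2^2  *  17^1*29^1*281^1*5507^1*12479^( - 1) = -  3051604924/12479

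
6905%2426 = 2053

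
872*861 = 750792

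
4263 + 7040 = 11303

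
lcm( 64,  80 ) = 320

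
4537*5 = 22685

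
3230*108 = 348840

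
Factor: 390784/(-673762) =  - 2^6*23^( - 1)*43^1*71^1*97^(-1 )*151^( - 1 ) = -  195392/336881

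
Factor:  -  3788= - 2^2* 947^1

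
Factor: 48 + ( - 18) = 2^1*3^1*5^1 = 30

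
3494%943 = 665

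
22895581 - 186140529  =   - 163244948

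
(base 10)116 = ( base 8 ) 164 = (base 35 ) 3b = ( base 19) 62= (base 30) 3q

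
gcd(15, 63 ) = 3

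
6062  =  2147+3915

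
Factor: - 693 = -3^2*7^1* 11^1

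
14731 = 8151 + 6580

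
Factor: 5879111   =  7^1 *839873^1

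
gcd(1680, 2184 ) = 168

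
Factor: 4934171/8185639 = 7^( - 1 )*106307^ ( - 1) * 448561^1= 448561/744149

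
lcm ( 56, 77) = 616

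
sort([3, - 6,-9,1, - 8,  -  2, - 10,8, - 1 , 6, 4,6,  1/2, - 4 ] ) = [ - 10, - 9, - 8, -6, - 4,  -  2, - 1, 1/2, 1 , 3,4,6, 6, 8]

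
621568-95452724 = -94831156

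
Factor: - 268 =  - 2^2*67^1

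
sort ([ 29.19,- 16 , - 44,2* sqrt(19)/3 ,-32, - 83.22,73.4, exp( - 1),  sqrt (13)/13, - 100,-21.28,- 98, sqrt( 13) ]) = [ - 100, - 98, -83.22,-44,  -  32, - 21.28, - 16 , sqrt (13)/13,  exp(  -  1), 2*sqrt( 19)/3,sqrt( 13),  29.19,  73.4]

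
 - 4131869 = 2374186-6506055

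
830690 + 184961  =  1015651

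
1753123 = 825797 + 927326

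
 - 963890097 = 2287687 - 966177784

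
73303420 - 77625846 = -4322426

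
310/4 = 77  +  1/2 = 77.50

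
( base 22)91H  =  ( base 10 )4395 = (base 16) 112b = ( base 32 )49b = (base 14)185d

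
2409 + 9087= 11496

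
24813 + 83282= 108095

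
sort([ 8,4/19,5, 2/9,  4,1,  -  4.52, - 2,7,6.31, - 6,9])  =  [-6,-4.52, -2,  4/19,2/9,1,4, 5, 6.31,7,8,9]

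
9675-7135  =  2540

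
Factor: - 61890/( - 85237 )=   2^1 * 3^1*5^1*2063^1*85237^( - 1 ) 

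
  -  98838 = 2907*( -34 )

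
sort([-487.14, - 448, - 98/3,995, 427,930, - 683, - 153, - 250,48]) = [ - 683, - 487.14, - 448, - 250, - 153,- 98/3,48 , 427,  930,995 ]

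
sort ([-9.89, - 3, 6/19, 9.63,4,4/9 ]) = [-9.89, - 3, 6/19, 4/9, 4, 9.63]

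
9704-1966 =7738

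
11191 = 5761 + 5430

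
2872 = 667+2205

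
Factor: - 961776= - 2^4*3^2  *  6679^1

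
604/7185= 604/7185 =0.08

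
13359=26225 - 12866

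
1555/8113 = 1555/8113 = 0.19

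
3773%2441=1332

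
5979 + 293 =6272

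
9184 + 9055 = 18239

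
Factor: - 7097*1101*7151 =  - 55876462347 = -3^1 * 47^1 * 151^1*367^1*7151^1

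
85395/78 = 28465/26 = 1094.81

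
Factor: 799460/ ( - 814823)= - 2^2* 5^1*71^1*563^1*814823^( - 1 ) 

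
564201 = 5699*99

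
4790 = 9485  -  4695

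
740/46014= 370/23007 =0.02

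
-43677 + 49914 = 6237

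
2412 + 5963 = 8375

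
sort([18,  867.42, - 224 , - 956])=[ - 956, - 224, 18, 867.42] 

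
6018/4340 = 1 + 839/2170 = 1.39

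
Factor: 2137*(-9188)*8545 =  - 167778990020=- 2^2*5^1*1709^1*2137^1 * 2297^1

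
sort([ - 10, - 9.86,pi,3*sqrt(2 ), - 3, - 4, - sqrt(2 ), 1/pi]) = [ - 10, - 9.86, - 4, - 3,-sqrt( 2), 1/pi,pi , 3*sqrt( 2 )]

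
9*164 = 1476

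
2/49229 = 2/49229 = 0.00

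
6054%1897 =363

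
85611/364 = 235+ 71/364 =235.20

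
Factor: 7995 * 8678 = 2^1 * 3^1 * 5^1 * 13^1*41^1* 4339^1=69380610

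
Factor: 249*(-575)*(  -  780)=2^2 * 3^2*5^3 * 13^1 * 23^1*83^1 =111676500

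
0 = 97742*0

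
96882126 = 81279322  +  15602804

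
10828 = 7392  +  3436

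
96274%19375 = 18774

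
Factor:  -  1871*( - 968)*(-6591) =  - 2^3*3^1*11^2*13^3*1871^1 = - 11937144648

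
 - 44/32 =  - 2 + 5/8 =- 1.38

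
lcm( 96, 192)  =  192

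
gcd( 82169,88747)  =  1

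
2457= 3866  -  1409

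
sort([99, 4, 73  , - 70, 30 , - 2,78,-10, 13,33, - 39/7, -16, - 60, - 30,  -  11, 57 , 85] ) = [ - 70, - 60, - 30, - 16, - 11, - 10, - 39/7, - 2, 4,13, 30, 33,  57, 73, 78,85  ,  99 ] 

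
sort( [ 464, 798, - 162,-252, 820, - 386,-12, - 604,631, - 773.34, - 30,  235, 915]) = [  -  773.34, - 604, - 386,-252,-162,-30, - 12,235, 464, 631,  798,  820 , 915]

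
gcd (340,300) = 20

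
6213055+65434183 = 71647238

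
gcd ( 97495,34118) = 1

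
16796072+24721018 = 41517090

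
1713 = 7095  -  5382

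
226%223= 3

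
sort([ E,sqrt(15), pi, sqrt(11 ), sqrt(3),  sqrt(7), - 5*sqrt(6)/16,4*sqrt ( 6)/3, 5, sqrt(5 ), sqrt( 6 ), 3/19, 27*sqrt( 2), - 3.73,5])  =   [ -3.73 ,-5*sqrt(6)/16, 3/19, sqrt( 3),sqrt(5), sqrt(6 ), sqrt(7), E, pi, 4 * sqrt(6) /3,  sqrt(11),  sqrt(15 ),  5,5,27*sqrt ( 2)] 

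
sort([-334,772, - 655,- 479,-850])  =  [ - 850,-655, - 479,- 334 , 772 ] 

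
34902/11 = 34902/11 = 3172.91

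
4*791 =3164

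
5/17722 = 5/17722  =  0.00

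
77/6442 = 77/6442=   0.01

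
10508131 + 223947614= 234455745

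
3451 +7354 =10805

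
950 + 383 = 1333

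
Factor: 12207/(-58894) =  - 2^( -1) * 3^1 * 11^( - 1 ) * 13^1*313^1*2677^( - 1)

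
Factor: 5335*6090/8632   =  2^( - 2 )*3^1* 5^2*7^1*11^1*13^(- 1 )*29^1*83^( - 1)*97^1 = 16245075/4316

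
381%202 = 179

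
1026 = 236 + 790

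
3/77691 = 1/25897 = 0.00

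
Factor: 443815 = 5^1*37^1*2399^1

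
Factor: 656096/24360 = 2^2*3^(  -  1)*5^(-1)*101^1=404/15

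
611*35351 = 21599461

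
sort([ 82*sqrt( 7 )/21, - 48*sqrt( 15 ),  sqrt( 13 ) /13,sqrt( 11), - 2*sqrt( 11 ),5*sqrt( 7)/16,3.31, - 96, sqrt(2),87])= [ - 48*sqrt( 15 ), - 96, - 2*sqrt(11) , sqrt( 13)/13, 5*sqrt( 7 ) /16, sqrt( 2 ),3.31,sqrt( 11 ), 82*sqrt(7)/21,87] 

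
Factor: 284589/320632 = 2^( - 3 )*3^2 * 13^ (- 1 )* 103^1* 307^1*3083^(-1)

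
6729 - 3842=2887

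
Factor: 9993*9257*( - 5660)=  - 523579437660= - 2^2*3^1*5^1*283^1*3331^1*9257^1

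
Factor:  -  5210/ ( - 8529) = 2^1*3^ ( - 1)*5^1*521^1*2843^ (- 1 )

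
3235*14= 45290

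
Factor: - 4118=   -  2^1 * 29^1*71^1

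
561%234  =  93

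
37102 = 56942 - 19840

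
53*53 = 2809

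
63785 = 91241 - 27456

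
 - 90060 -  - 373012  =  282952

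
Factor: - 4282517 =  - 29^1*147673^1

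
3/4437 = 1/1479 = 0.00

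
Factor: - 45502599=-3^1*15167533^1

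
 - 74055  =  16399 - 90454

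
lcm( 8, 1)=8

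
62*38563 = 2390906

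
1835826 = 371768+1464058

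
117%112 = 5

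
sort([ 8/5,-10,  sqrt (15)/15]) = [ - 10,sqrt( 15 )/15  ,  8/5 ] 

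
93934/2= 46967 = 46967.00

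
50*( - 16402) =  - 820100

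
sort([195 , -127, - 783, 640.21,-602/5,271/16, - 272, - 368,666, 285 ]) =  [-783,-368,  -  272, - 127, - 602/5, 271/16,195 , 285,640.21 , 666]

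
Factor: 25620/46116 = 3^( - 2)*5^1 = 5/9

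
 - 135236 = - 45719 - 89517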